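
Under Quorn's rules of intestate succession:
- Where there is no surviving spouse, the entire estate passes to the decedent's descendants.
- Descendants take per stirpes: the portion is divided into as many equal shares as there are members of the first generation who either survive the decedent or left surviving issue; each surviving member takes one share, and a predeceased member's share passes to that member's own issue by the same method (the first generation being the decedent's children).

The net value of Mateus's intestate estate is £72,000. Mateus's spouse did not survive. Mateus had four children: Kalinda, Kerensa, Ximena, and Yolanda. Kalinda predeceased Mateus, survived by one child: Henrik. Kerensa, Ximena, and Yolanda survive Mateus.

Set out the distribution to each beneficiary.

The entire £72,000 passes to the descendants.
That amount (£72,000) is divided into 4 shares of £18,000: Kerensa, Ximena, and Yolanda each take £18,000; Kalinda's £18,000 share passes to Kalinda's issue.
Kalinda's share (£18,000) passes entirely to Henrik.

Henrik: £18,000; Kerensa: £18,000; Ximena: £18,000; Yolanda: £18,000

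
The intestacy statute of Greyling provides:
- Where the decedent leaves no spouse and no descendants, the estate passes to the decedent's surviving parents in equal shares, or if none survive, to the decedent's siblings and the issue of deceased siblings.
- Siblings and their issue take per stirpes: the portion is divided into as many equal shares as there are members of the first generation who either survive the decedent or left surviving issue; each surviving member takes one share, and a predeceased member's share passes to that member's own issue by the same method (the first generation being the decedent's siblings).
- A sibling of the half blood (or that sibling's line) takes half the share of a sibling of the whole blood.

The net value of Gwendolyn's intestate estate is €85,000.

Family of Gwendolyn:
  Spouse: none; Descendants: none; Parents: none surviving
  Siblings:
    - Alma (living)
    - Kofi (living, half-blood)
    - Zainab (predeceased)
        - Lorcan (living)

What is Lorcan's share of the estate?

The entire €85,000 passes to the siblings and their issue.
Counting each half-blood sibling's line as half a unit, there are 5/2 units in €85,000, so one unit is €34,000. Whole-blood lines (Alma and Zainab) take €34,000 each; half-blood lines (Kofi) take €17,000 each.
Zainab's share (€34,000) passes entirely to Lorcan.

Lorcan receives €34,000.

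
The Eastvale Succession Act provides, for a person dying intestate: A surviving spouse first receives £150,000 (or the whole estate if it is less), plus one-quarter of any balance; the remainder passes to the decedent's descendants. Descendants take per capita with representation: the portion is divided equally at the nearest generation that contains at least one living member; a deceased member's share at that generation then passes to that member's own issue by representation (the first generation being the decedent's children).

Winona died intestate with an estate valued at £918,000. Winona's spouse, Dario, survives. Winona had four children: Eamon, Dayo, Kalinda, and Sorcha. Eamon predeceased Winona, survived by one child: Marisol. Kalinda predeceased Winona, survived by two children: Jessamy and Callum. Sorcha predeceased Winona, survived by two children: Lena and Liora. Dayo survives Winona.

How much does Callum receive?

Dario first takes £150,000, leaving a balance of £768,000. Dario then takes one-quarter of the balance (£192,000), for a total of £342,000. The remaining £576,000 passes to the descendants.
The descendants' portion (£576,000) is divided into 4 shares of £144,000: Dayo takes £144,000; Eamon's £144,000 share passes to Eamon's issue; Kalinda's £144,000 share passes to Kalinda's issue; Sorcha's £144,000 share passes to Sorcha's issue.
Eamon's share (£144,000) passes entirely to Marisol.
Kalinda's share (£144,000) is divided into 2 shares of £72,000: Jessamy and Callum each take £72,000.
Sorcha's share (£144,000) is divided into 2 shares of £72,000: Lena and Liora each take £72,000.

Callum receives £72,000.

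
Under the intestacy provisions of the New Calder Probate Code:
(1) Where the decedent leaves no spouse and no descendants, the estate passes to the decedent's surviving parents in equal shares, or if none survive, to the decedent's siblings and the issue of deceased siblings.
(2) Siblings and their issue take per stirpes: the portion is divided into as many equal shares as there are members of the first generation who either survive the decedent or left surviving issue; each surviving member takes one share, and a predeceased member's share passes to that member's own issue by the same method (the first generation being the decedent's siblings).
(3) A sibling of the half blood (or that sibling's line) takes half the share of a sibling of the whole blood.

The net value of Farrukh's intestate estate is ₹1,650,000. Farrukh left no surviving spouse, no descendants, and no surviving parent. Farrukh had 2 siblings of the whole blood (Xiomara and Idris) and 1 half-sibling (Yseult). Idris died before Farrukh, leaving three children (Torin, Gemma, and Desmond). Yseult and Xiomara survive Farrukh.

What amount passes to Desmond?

The entire ₹1,650,000 passes to the siblings and their issue.
Counting each half-blood sibling's line as half a unit, there are 5/2 units in ₹1,650,000, so one unit is ₹660,000. Whole-blood lines (Xiomara and Idris) take ₹660,000 each; half-blood lines (Yseult) take ₹330,000 each.
Idris's share (₹660,000) is divided into 3 shares of ₹220,000: Torin, Gemma, and Desmond each take ₹220,000.

Desmond receives ₹220,000.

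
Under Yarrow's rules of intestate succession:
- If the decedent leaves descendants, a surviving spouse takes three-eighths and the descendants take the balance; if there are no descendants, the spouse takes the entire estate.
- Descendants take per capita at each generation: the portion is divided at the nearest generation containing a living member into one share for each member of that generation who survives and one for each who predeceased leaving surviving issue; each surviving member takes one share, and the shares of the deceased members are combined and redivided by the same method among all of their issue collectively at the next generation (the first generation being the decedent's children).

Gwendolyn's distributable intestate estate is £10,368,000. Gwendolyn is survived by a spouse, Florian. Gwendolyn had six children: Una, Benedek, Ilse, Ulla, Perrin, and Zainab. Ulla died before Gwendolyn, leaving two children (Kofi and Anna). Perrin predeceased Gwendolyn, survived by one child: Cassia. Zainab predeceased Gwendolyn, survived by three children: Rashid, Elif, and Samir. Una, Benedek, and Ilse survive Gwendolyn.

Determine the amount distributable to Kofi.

Kofi receives £540,000.

Florian takes three-eighths of £10,368,000 = £3,888,000. The remaining £6,480,000 passes to the descendants.
The descendants' portion (£6,480,000) is divided at the children's generation into 6 shares of £1,080,000. Una, Benedek, and Ilse each take £1,080,000. The 3 shares of the deceased (Ulla, Perrin, and Zainab) are combined into a pool of £3,240,000.
That pool (£3,240,000) is divided at the grandchildren's generation equally among Kofi, Anna, Cassia, Rashid, Elif, and Samir: £540,000 each.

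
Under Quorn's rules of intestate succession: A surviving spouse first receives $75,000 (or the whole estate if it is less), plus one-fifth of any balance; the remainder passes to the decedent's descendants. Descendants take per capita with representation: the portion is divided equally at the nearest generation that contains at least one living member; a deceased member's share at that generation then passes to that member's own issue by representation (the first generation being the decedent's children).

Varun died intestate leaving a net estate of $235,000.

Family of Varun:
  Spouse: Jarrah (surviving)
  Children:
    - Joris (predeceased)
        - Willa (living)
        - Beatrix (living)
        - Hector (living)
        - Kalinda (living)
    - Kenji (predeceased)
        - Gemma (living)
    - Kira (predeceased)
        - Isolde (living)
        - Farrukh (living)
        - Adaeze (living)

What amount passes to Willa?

Willa receives $16,000.

Jarrah first takes $75,000, leaving a balance of $160,000. Jarrah then takes one-fifth of the balance ($32,000), for a total of $107,000. The remaining $128,000 passes to the descendants.
No child survives, so the initial division is made at the grandchildren's generation.
The descendants' portion ($128,000) is divided into 8 shares of $16,000: Willa, Beatrix, Hector, Kalinda, Gemma, Isolde, Farrukh, and Adaeze each take $16,000.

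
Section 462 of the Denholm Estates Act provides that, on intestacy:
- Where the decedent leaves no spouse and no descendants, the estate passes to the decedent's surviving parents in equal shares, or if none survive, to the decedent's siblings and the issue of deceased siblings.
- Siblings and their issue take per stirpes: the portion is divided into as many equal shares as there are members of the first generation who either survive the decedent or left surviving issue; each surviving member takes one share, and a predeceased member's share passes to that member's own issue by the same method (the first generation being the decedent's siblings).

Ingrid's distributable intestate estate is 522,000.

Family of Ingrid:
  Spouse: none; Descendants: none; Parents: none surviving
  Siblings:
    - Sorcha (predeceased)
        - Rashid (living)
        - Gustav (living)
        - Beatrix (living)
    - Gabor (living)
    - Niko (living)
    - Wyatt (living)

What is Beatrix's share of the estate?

Beatrix receives 43,500.

The entire 522,000 passes to the siblings and their issue.
That amount (522,000) is divided into 4 shares of 130,500: Gabor, Niko, and Wyatt each take 130,500; Sorcha's 130,500 share passes to Sorcha's issue.
Sorcha's share (130,500) is divided into 3 shares of 43,500: Rashid, Gustav, and Beatrix each take 43,500.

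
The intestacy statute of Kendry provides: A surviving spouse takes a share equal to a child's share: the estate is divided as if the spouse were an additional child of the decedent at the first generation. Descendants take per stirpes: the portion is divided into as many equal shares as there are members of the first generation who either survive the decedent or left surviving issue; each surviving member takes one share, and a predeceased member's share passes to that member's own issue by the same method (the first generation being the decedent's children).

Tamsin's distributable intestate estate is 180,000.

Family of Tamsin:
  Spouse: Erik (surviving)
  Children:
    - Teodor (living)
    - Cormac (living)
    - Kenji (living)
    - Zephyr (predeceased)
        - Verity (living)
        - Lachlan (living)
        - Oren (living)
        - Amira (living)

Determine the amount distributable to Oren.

Oren receives 9,000.

The spouse counts as an additional share at the children's level, so there are 5 primary shares of 36,000. Erik takes one such share (36,000).
The children's combined portion (144,000) is divided into 4 shares of 36,000: Teodor, Cormac, and Kenji each take 36,000; Zephyr's 36,000 share passes to Zephyr's issue.
Zephyr's share (36,000) is divided into 4 shares of 9,000: Verity, Lachlan, Oren, and Amira each take 9,000.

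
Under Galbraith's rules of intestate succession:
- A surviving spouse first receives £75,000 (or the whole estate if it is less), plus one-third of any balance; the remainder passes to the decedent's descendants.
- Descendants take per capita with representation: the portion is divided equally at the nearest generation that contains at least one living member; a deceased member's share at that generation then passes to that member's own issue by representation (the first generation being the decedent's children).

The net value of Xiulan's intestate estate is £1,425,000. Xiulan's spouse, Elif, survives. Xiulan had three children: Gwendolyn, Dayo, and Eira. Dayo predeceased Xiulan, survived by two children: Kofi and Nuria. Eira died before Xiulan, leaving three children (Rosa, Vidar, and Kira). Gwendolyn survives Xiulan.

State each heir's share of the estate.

Elif: £525,000; Gwendolyn: £300,000; Kofi: £150,000; Nuria: £150,000; Rosa: £100,000; Vidar: £100,000; Kira: £100,000

Elif first takes £75,000, leaving a balance of £1,350,000. Elif then takes one-third of the balance (£450,000), for a total of £525,000. The remaining £900,000 passes to the descendants.
The descendants' portion (£900,000) is divided into 3 shares of £300,000: Gwendolyn takes £300,000; Dayo's £300,000 share passes to Dayo's issue; Eira's £300,000 share passes to Eira's issue.
Dayo's share (£300,000) is divided into 2 shares of £150,000: Kofi and Nuria each take £150,000.
Eira's share (£300,000) is divided into 3 shares of £100,000: Rosa, Vidar, and Kira each take £100,000.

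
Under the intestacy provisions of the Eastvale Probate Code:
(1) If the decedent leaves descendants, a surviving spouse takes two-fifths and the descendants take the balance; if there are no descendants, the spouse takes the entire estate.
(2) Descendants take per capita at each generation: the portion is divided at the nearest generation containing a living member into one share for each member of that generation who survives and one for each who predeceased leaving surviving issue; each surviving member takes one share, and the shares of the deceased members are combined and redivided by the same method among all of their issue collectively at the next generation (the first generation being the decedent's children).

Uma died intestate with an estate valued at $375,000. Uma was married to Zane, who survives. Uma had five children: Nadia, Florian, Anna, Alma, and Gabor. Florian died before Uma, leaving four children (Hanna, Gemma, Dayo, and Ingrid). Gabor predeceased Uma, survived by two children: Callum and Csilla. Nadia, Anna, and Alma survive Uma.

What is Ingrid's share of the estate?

Ingrid receives $15,000.

Zane takes two-fifths of $375,000 = $150,000. The remaining $225,000 passes to the descendants.
The descendants' portion ($225,000) is divided at the children's generation into 5 shares of $45,000. Nadia, Anna, and Alma each take $45,000. The 2 shares of the deceased (Florian and Gabor) are combined into a pool of $90,000.
That pool ($90,000) is divided at the grandchildren's generation equally among Hanna, Gemma, Dayo, Ingrid, Callum, and Csilla: $15,000 each.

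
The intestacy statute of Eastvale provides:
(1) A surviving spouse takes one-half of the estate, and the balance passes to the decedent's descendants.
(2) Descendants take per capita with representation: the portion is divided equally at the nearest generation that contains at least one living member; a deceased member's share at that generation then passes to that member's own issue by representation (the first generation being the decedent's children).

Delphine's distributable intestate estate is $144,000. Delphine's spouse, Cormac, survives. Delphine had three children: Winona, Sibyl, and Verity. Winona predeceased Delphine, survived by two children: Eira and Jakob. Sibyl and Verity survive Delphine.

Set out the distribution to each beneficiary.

Cormac: $72,000; Eira: $12,000; Jakob: $12,000; Sibyl: $24,000; Verity: $24,000

Cormac takes one-half of $144,000 = $72,000. The remaining $72,000 passes to the descendants.
The descendants' portion ($72,000) is divided into 3 shares of $24,000: Sibyl and Verity each take $24,000; Winona's $24,000 share passes to Winona's issue.
Winona's share ($24,000) is divided into 2 shares of $12,000: Eira and Jakob each take $12,000.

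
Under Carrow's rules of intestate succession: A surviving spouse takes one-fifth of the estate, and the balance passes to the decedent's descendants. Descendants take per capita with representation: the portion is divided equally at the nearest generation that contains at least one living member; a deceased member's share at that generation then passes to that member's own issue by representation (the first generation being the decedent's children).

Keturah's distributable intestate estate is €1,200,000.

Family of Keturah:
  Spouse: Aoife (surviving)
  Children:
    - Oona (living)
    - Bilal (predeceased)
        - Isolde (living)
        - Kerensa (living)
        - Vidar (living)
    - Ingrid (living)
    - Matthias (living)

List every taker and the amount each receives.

Aoife: €240,000; Oona: €240,000; Isolde: €80,000; Kerensa: €80,000; Vidar: €80,000; Ingrid: €240,000; Matthias: €240,000

Aoife takes one-fifth of €1,200,000 = €240,000. The remaining €960,000 passes to the descendants.
The descendants' portion (€960,000) is divided into 4 shares of €240,000: Oona, Ingrid, and Matthias each take €240,000; Bilal's €240,000 share passes to Bilal's issue.
Bilal's share (€240,000) is divided into 3 shares of €80,000: Isolde, Kerensa, and Vidar each take €80,000.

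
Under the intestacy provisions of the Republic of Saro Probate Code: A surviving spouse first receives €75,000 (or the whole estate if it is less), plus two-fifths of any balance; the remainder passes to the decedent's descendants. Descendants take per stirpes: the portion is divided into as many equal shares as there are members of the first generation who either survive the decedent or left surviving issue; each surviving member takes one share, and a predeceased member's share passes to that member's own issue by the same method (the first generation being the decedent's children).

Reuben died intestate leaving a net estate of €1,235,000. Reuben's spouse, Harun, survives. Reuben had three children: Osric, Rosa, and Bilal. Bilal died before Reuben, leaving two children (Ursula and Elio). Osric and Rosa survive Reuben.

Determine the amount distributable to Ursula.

Harun first takes €75,000, leaving a balance of €1,160,000. Harun then takes two-fifths of the balance (€464,000), for a total of €539,000. The remaining €696,000 passes to the descendants.
The descendants' portion (€696,000) is divided into 3 shares of €232,000: Osric and Rosa each take €232,000; Bilal's €232,000 share passes to Bilal's issue.
Bilal's share (€232,000) is divided into 2 shares of €116,000: Ursula and Elio each take €116,000.

Ursula receives €116,000.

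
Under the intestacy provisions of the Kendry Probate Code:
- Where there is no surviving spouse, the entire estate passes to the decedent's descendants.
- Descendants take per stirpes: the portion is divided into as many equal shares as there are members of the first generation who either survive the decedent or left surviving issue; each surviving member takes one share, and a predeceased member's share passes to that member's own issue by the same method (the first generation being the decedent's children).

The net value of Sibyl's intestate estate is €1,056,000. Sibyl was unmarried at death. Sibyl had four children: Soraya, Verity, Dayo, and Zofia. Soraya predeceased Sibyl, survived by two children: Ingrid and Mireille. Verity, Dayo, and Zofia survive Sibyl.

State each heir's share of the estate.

Ingrid: €132,000; Mireille: €132,000; Verity: €264,000; Dayo: €264,000; Zofia: €264,000

The entire €1,056,000 passes to the descendants.
That amount (€1,056,000) is divided into 4 shares of €264,000: Verity, Dayo, and Zofia each take €264,000; Soraya's €264,000 share passes to Soraya's issue.
Soraya's share (€264,000) is divided into 2 shares of €132,000: Ingrid and Mireille each take €132,000.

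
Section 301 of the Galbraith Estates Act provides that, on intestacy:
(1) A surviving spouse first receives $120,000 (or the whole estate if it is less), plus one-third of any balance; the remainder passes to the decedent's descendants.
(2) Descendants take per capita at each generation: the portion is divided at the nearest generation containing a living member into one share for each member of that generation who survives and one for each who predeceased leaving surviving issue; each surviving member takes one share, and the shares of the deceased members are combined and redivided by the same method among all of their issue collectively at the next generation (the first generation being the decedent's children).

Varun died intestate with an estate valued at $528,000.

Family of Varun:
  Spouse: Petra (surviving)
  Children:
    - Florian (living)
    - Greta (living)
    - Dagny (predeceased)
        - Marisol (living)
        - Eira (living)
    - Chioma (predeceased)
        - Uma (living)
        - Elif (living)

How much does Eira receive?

Eira receives $34,000.

Petra first takes $120,000, leaving a balance of $408,000. Petra then takes one-third of the balance ($136,000), for a total of $256,000. The remaining $272,000 passes to the descendants.
The descendants' portion ($272,000) is divided at the children's generation into 4 shares of $68,000. Florian and Greta each take $68,000. The 2 shares of the deceased (Dagny and Chioma) are combined into a pool of $136,000.
That pool ($136,000) is divided at the grandchildren's generation equally among Marisol, Eira, Uma, and Elif: $34,000 each.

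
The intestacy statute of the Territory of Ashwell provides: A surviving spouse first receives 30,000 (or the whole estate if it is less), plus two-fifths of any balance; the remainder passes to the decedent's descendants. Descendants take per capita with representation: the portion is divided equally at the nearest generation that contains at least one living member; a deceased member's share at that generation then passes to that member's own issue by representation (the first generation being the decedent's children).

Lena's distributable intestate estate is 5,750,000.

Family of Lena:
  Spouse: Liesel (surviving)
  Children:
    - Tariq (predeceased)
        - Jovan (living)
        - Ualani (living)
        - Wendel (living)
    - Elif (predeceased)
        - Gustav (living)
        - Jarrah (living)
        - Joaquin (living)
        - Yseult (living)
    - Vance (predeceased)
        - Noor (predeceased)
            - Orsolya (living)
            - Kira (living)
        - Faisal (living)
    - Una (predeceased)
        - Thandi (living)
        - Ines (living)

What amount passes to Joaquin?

Liesel first takes 30,000, leaving a balance of 5,720,000. Liesel then takes two-fifths of the balance (2,288,000), for a total of 2,318,000. The remaining 3,432,000 passes to the descendants.
No child survives, so the initial division is made at the grandchildren's generation.
The descendants' portion (3,432,000) is divided into 11 shares of 312,000: Jovan, Ualani, Wendel, Gustav, Jarrah, Joaquin, Yseult, Faisal, Thandi, and Ines each take 312,000; Noor's 312,000 share passes to Noor's issue.
Noor's share (312,000) is divided into 2 shares of 156,000: Orsolya and Kira each take 156,000.

Joaquin receives 312,000.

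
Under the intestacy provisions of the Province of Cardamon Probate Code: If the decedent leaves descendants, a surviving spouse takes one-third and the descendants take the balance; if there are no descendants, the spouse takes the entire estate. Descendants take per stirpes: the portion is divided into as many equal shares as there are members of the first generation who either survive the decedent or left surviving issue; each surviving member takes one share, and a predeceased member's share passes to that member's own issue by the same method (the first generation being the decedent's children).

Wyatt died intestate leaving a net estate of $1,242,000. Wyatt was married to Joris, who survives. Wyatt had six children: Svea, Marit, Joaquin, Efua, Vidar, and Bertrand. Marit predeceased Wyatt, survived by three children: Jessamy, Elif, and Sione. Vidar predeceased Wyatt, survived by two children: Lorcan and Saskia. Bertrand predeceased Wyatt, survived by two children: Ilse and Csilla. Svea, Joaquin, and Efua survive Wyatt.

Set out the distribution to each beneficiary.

Joris: $414,000; Svea: $138,000; Jessamy: $46,000; Elif: $46,000; Sione: $46,000; Joaquin: $138,000; Efua: $138,000; Lorcan: $69,000; Saskia: $69,000; Ilse: $69,000; Csilla: $69,000

Joris takes one-third of $1,242,000 = $414,000. The remaining $828,000 passes to the descendants.
The descendants' portion ($828,000) is divided into 6 shares of $138,000: Svea, Joaquin, and Efua each take $138,000; Marit's $138,000 share passes to Marit's issue; Vidar's $138,000 share passes to Vidar's issue; Bertrand's $138,000 share passes to Bertrand's issue.
Marit's share ($138,000) is divided into 3 shares of $46,000: Jessamy, Elif, and Sione each take $46,000.
Vidar's share ($138,000) is divided into 2 shares of $69,000: Lorcan and Saskia each take $69,000.
Bertrand's share ($138,000) is divided into 2 shares of $69,000: Ilse and Csilla each take $69,000.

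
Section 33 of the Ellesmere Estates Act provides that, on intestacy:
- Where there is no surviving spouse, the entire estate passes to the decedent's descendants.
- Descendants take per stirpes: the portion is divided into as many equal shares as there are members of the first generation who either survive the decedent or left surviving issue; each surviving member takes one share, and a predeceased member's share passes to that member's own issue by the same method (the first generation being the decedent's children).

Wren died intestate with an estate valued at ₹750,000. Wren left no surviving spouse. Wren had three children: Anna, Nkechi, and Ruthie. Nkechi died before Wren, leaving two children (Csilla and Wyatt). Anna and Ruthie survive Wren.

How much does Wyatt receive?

Wyatt receives ₹125,000.

The entire ₹750,000 passes to the descendants.
That amount (₹750,000) is divided into 3 shares of ₹250,000: Anna and Ruthie each take ₹250,000; Nkechi's ₹250,000 share passes to Nkechi's issue.
Nkechi's share (₹250,000) is divided into 2 shares of ₹125,000: Csilla and Wyatt each take ₹125,000.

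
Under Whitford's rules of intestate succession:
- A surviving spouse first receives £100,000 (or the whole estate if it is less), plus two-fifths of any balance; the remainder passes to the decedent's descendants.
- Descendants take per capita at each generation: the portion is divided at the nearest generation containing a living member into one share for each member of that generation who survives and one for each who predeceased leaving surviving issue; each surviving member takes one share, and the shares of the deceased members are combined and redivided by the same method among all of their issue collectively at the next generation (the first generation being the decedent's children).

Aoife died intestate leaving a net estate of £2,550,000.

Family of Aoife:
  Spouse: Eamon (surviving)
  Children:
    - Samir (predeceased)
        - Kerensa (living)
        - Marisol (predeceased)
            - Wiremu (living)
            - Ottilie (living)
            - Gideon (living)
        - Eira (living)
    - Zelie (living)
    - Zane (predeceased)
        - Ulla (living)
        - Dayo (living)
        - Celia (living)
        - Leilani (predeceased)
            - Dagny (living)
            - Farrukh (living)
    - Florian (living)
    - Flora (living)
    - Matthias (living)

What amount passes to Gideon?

Eamon first takes £100,000, leaving a balance of £2,450,000. Eamon then takes two-fifths of the balance (£980,000), for a total of £1,080,000. The remaining £1,470,000 passes to the descendants.
The descendants' portion (£1,470,000) is divided at the children's generation into 6 shares of £245,000. Zelie, Florian, Flora, and Matthias each take £245,000. The 2 shares of the deceased (Samir and Zane) are combined into a pool of £490,000.
That pool (£490,000) is divided at the grandchildren's generation into 7 shares of £70,000. Kerensa, Eira, Ulla, Dayo, and Celia each take £70,000. The 2 shares of the deceased (Marisol and Leilani) are combined into a pool of £140,000.
That pool (£140,000) is divided at the great-grandchildren's generation equally among Wiremu, Ottilie, Gideon, Dagny, and Farrukh: £28,000 each.

Gideon receives £28,000.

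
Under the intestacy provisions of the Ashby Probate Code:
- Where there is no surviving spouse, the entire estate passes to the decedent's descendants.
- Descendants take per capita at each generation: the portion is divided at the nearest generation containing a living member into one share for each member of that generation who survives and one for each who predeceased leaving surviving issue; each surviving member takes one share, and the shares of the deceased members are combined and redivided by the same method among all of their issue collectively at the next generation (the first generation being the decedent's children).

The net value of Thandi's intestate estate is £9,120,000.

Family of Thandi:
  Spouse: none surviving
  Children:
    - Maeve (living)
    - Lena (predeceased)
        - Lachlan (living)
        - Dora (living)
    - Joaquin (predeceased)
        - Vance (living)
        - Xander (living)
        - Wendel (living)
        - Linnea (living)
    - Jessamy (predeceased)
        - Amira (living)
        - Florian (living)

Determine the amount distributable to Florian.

The entire £9,120,000 passes to the descendants.
That amount (£9,120,000) is divided at the children's generation into 4 shares of £2,280,000. Maeve takes £2,280,000. The 3 shares of the deceased (Lena, Joaquin, and Jessamy) are combined into a pool of £6,840,000.
That pool (£6,840,000) is divided at the grandchildren's generation equally among Lachlan, Dora, Vance, Xander, Wendel, Linnea, Amira, and Florian: £855,000 each.

Florian receives £855,000.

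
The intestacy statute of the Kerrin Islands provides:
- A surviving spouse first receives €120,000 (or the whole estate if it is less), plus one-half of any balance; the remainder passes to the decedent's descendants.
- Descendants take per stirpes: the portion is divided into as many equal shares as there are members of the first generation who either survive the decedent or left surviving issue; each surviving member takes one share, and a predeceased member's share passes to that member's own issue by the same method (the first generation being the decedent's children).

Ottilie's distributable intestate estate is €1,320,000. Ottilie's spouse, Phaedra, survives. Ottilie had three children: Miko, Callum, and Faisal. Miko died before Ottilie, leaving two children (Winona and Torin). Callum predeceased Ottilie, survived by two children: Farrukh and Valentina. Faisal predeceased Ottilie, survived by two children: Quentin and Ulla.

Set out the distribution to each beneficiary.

Phaedra first takes €120,000, leaving a balance of €1,200,000. Phaedra then takes one-half of the balance (€600,000), for a total of €720,000. The remaining €600,000 passes to the descendants.
The descendants' portion (€600,000) is divided into 3 shares of €200,000: Miko's €200,000 share passes to Miko's issue; Callum's €200,000 share passes to Callum's issue; Faisal's €200,000 share passes to Faisal's issue.
Miko's share (€200,000) is divided into 2 shares of €100,000: Winona and Torin each take €100,000.
Callum's share (€200,000) is divided into 2 shares of €100,000: Farrukh and Valentina each take €100,000.
Faisal's share (€200,000) is divided into 2 shares of €100,000: Quentin and Ulla each take €100,000.

Phaedra: €720,000; Winona: €100,000; Torin: €100,000; Farrukh: €100,000; Valentina: €100,000; Quentin: €100,000; Ulla: €100,000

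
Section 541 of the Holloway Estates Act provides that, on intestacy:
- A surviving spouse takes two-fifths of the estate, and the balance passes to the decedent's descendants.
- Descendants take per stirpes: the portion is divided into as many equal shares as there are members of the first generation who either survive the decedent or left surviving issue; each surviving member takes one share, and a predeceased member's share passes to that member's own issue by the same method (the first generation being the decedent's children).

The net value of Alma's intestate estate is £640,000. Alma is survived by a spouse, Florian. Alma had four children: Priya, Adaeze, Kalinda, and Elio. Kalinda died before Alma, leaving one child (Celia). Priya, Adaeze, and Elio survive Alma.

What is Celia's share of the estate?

Florian takes two-fifths of £640,000 = £256,000. The remaining £384,000 passes to the descendants.
The descendants' portion (£384,000) is divided into 4 shares of £96,000: Priya, Adaeze, and Elio each take £96,000; Kalinda's £96,000 share passes to Kalinda's issue.
Kalinda's share (£96,000) passes entirely to Celia.

Celia receives £96,000.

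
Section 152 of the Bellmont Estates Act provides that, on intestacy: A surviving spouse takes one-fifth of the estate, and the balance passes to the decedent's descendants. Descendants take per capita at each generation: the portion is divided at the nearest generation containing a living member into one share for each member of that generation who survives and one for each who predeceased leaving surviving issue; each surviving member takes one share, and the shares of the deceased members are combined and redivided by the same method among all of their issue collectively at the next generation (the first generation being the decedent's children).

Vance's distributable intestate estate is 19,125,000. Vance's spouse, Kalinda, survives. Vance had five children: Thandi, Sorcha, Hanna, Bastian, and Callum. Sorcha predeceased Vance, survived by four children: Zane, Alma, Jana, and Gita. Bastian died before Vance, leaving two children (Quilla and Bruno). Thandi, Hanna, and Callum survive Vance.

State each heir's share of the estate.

Kalinda: 3,825,000; Thandi: 3,060,000; Zane: 1,020,000; Alma: 1,020,000; Jana: 1,020,000; Gita: 1,020,000; Hanna: 3,060,000; Quilla: 1,020,000; Bruno: 1,020,000; Callum: 3,060,000

Kalinda takes one-fifth of 19,125,000 = 3,825,000. The remaining 15,300,000 passes to the descendants.
The descendants' portion (15,300,000) is divided at the children's generation into 5 shares of 3,060,000. Thandi, Hanna, and Callum each take 3,060,000. The 2 shares of the deceased (Sorcha and Bastian) are combined into a pool of 6,120,000.
That pool (6,120,000) is divided at the grandchildren's generation equally among Zane, Alma, Jana, Gita, Quilla, and Bruno: 1,020,000 each.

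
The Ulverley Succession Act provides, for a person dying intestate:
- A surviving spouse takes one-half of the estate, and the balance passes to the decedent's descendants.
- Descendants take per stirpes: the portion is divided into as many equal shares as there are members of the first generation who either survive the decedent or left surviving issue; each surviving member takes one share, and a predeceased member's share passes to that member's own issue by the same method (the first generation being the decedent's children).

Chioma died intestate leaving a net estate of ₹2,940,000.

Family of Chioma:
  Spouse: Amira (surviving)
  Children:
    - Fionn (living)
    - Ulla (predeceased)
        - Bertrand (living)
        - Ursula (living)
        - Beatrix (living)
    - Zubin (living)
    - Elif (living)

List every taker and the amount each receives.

Amira: ₹1,470,000; Fionn: ₹367,500; Bertrand: ₹122,500; Ursula: ₹122,500; Beatrix: ₹122,500; Zubin: ₹367,500; Elif: ₹367,500

Amira takes one-half of ₹2,940,000 = ₹1,470,000. The remaining ₹1,470,000 passes to the descendants.
The descendants' portion (₹1,470,000) is divided into 4 shares of ₹367,500: Fionn, Zubin, and Elif each take ₹367,500; Ulla's ₹367,500 share passes to Ulla's issue.
Ulla's share (₹367,500) is divided into 3 shares of ₹122,500: Bertrand, Ursula, and Beatrix each take ₹122,500.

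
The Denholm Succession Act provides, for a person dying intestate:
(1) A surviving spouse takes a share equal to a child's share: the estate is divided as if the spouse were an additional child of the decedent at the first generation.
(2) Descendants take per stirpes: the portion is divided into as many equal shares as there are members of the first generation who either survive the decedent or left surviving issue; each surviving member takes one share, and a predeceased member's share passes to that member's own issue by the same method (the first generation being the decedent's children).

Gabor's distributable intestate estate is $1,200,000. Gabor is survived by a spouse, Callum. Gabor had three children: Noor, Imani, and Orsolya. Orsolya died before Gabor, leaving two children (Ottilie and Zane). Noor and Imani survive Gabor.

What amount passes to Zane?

The spouse counts as an additional share at the children's level, so there are 4 primary shares of $300,000. Callum takes one such share ($300,000).
The children's combined portion ($900,000) is divided into 3 shares of $300,000: Noor and Imani each take $300,000; Orsolya's $300,000 share passes to Orsolya's issue.
Orsolya's share ($300,000) is divided into 2 shares of $150,000: Ottilie and Zane each take $150,000.

Zane receives $150,000.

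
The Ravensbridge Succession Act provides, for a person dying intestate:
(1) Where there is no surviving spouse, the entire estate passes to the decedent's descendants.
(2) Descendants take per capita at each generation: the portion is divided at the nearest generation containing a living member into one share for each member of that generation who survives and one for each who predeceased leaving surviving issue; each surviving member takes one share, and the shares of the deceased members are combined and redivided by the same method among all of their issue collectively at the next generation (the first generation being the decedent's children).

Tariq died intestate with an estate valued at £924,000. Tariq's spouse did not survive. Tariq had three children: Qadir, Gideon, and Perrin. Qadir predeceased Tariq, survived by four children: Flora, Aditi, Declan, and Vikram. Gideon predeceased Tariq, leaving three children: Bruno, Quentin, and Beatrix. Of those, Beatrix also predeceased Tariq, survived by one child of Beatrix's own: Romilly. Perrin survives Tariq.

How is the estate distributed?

The entire £924,000 passes to the descendants.
That amount (£924,000) is divided at the children's generation into 3 shares of £308,000. Perrin takes £308,000. The 2 shares of the deceased (Qadir and Gideon) are combined into a pool of £616,000.
That pool (£616,000) is divided at the grandchildren's generation into 7 shares of £88,000. Flora, Aditi, Declan, Vikram, Bruno, and Quentin each take £88,000. The remaining share for the deceased Beatrix (£88,000) is carried to the next generation.
That pool (£88,000) passes entirely to Romilly, the sole taker at the great-grandchildren's generation.

Flora: £88,000; Aditi: £88,000; Declan: £88,000; Vikram: £88,000; Bruno: £88,000; Quentin: £88,000; Romilly: £88,000; Perrin: £308,000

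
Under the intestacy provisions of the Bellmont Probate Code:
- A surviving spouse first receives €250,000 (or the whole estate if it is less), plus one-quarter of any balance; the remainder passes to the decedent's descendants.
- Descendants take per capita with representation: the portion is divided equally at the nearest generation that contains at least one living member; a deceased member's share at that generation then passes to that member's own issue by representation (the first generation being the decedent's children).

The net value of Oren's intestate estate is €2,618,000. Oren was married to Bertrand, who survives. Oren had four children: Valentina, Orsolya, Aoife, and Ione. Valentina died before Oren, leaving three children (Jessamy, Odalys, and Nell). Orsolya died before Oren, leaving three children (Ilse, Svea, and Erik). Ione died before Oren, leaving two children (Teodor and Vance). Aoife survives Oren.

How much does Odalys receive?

Bertrand first takes €250,000, leaving a balance of €2,368,000. Bertrand then takes one-quarter of the balance (€592,000), for a total of €842,000. The remaining €1,776,000 passes to the descendants.
The descendants' portion (€1,776,000) is divided into 4 shares of €444,000: Aoife takes €444,000; Valentina's €444,000 share passes to Valentina's issue; Orsolya's €444,000 share passes to Orsolya's issue; Ione's €444,000 share passes to Ione's issue.
Valentina's share (€444,000) is divided into 3 shares of €148,000: Jessamy, Odalys, and Nell each take €148,000.
Orsolya's share (€444,000) is divided into 3 shares of €148,000: Ilse, Svea, and Erik each take €148,000.
Ione's share (€444,000) is divided into 2 shares of €222,000: Teodor and Vance each take €222,000.

Odalys receives €148,000.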